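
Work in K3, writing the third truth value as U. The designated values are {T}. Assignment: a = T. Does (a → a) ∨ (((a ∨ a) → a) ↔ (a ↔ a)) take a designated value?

Yes

a → a = T → T = T
a ∨ a = T ∨ T = T
(a ∨ a) → a = T → T = T
a ↔ a = T ↔ T = T
((a ∨ a) → a) ↔ (a ↔ a) = T ↔ T = T
(a → a) ∨ (((a ∨ a) → a) ↔ (a ↔ a)) = T ∨ T = T
T ∈ {T}.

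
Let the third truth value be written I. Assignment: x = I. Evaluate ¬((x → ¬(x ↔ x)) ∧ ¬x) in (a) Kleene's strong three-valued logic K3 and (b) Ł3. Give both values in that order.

I; I

In Kleene's strong three-valued logic K3: x ↔ x = I ↔ I = I
¬(x ↔ x) = ¬I = I
x → ¬(x ↔ x) = I → I = I  [¬I ∨ I]
¬x = ¬I = I
(x → ¬(x ↔ x)) ∧ ¬x = I ∧ I = I
¬((x → ¬(x ↔ x)) ∧ ¬x) = ¬I = I
In Ł3: x ↔ x = I ↔ I = 1
¬(x ↔ x) = ¬1 = 0
x → ¬(x ↔ x) = I → 0 = I
¬x = ¬I = I
(x → ¬(x ↔ x)) ∧ ¬x = I ∧ I = I
¬((x → ¬(x ↔ x)) ∧ ¬x) = ¬I = I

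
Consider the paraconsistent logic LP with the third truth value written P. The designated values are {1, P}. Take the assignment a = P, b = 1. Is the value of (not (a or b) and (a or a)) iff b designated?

No

a or b = P or 1 = 1
not (a or b) = not 1 = 0
a or a = P or P = P
not (a or b) and (a or a) = 0 and P = 0
(not (a or b) and (a or a)) iff b = 0 iff 1 = 0
0 ∉ {1, P}.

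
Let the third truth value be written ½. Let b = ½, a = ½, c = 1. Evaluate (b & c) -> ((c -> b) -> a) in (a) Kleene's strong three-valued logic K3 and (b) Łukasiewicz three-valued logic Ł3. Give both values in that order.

½; 1

In Kleene's strong three-valued logic K3: b & c = ½ & 1 = ½
c -> b = 1 -> ½ = ½
(c -> b) -> a = ½ -> ½ = ½
(b & c) -> ((c -> b) -> a) = ½ -> ½ = ½
In Łukasiewicz three-valued logic Ł3: b & c = ½ & 1 = ½
c -> b = 1 -> ½ = ½  [min(1, 1−1+½)]
(c -> b) -> a = ½ -> ½ = 1
(b & c) -> ((c -> b) -> a) = ½ -> 1 = 1
They differ because Kleene's strong three-valued logic K3 and Łukasiewicz three-valued logic Ł3 treat ½ differently under implication.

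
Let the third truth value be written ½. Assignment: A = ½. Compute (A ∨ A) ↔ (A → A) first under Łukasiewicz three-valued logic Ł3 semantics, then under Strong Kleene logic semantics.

½; ½

In Łukasiewicz three-valued logic Ł3: A ∨ A = ½ ∨ ½ = ½
A → A = ½ → ½ = 1  [min(1, 1−½+½)]
(A ∨ A) ↔ (A → A) = ½ ↔ 1 = ½
In Strong Kleene logic: A ∨ A = ½ ∨ ½ = ½
A → A = ½ → ½ = ½
(A ∨ A) ↔ (A → A) = ½ ↔ ½ = ½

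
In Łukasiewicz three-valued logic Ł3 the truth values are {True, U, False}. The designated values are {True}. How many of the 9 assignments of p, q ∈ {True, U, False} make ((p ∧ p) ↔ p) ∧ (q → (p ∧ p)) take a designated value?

6

Of the 9 assignments, 6 give a value in {True}.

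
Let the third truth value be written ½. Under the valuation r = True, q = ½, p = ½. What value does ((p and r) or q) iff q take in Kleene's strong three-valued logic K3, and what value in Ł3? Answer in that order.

½; True

In Kleene's strong three-valued logic K3: p and r = ½ and True = ½
(p and r) or q = ½ or ½ = ½
((p and r) or q) iff q = ½ iff ½ = ½
In Ł3: p and r = ½ and True = ½
(p and r) or q = ½ or ½ = ½
((p and r) or q) iff q = ½ iff ½ = True
They differ because Kleene's strong three-valued logic K3 and Ł3 treat ½ differently under implication.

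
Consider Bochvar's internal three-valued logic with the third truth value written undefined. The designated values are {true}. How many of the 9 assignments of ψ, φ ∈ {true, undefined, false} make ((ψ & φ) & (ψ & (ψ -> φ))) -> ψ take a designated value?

Designated under: (ψ=true, φ=true); (ψ=true, φ=false); (ψ=false, φ=true); (ψ=false, φ=false).

4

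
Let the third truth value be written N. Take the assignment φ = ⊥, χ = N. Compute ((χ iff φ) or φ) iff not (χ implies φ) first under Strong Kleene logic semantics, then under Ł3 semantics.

In Strong Kleene logic: χ iff φ = N iff ⊥ = N
(χ iff φ) or φ = N or ⊥ = N
χ implies φ = N implies ⊥ = N  [not N or ⊥]
not (χ implies φ) = not N = N
((χ iff φ) or φ) iff not (χ implies φ) = N iff N = N
In Ł3: χ iff φ = N iff ⊥ = N
(χ iff φ) or φ = N or ⊥ = N
χ implies φ = N implies ⊥ = N
not (χ implies φ) = not N = N
((χ iff φ) or φ) iff not (χ implies φ) = N iff N = ⊤
They differ because Strong Kleene logic and Ł3 treat N differently under implication.

N; ⊤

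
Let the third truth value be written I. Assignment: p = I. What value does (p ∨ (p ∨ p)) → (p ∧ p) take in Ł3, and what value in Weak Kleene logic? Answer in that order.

True; I

In Ł3: p ∨ p = I ∨ I = I
p ∨ (p ∨ p) = I ∨ I = I
p ∧ p = I ∧ I = I
(p ∨ (p ∨ p)) → (p ∧ p) = I → I = True  [min(1, 1−½+½)]
In Weak Kleene logic: p ∨ p = I ∨ I = I
p ∨ (p ∨ p) = I ∨ I = I
p ∧ p = I ∧ I = I
(p ∨ (p ∨ p)) → (p ∧ p) = I → I = I
They differ because Ł3 and Weak Kleene logic treat I differently under the binary connectives.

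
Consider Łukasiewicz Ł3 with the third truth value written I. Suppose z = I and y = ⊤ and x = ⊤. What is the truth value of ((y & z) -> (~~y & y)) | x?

⊤

y & z = ⊤ & I = I
~y = ~⊤ = ⊥
~~y = ~⊥ = ⊤
~~y & y = ⊤ & ⊤ = ⊤
(y & z) -> (~~y & y) = I -> ⊤ = ⊤  [min(1, 1−½+1)]
((y & z) -> (~~y & y)) | x = ⊤ | ⊤ = ⊤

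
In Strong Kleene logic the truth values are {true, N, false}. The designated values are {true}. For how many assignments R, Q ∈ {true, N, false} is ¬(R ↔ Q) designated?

Designated under: (R=true, Q=false); (R=false, Q=true).

2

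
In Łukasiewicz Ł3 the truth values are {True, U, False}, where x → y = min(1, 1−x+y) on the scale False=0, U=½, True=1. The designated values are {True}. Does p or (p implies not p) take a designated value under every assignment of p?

Yes

Every assignment of p over {True, U, False} gives a value in {True}.
In particular, with p=U: p or (p implies not p) = True.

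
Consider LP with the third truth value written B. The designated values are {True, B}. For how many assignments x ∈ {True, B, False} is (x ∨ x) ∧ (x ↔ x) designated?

x=True: True ✓
x=B: B ✓
x=False: False ·

2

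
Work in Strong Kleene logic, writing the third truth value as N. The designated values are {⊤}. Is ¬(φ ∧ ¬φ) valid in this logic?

Countermodel: φ=N gives N, which is not designated.

No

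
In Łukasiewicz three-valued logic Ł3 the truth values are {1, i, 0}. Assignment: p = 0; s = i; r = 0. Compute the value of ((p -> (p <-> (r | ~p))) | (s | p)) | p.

1

~p = ~0 = 1
r | ~p = 0 | 1 = 1
p <-> (r | ~p) = 0 <-> 1 = 0
p -> (p <-> (r | ~p)) = 0 -> 0 = 1
s | p = i | 0 = i
(p -> (p <-> (r | ~p))) | (s | p) = 1 | i = 1
((p -> (p <-> (r | ~p))) | (s | p)) | p = 1 | 0 = 1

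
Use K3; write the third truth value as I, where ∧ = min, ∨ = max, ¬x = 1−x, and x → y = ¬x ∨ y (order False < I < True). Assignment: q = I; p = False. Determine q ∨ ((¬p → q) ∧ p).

¬p = ¬False = True
¬p → q = True → I = I
(¬p → q) ∧ p = I ∧ False = False
q ∨ ((¬p → q) ∧ p) = I ∨ False = I

I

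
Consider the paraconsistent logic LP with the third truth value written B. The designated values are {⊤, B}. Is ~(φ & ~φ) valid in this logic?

Every assignment of φ over {⊤, B, ⊥} gives a value in {⊤, B}.
In particular, with φ=B: ~(φ & ~φ) = B.

Yes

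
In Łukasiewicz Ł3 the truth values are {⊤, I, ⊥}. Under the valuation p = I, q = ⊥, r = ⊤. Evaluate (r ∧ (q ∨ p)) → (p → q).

⊤

q ∨ p = ⊥ ∨ I = I
r ∧ (q ∨ p) = ⊤ ∧ I = I
p → q = I → ⊥ = I  [min(1, 1−½+0)]
(r ∧ (q ∨ p)) → (p → q) = I → I = ⊤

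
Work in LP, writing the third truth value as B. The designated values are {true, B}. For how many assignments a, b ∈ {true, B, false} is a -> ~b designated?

8

Of the 9 assignments, 8 give a value in {true, B}.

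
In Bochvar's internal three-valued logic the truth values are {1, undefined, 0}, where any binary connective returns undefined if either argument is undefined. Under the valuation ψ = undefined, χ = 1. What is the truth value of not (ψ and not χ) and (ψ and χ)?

undefined

not χ = not 1 = 0
ψ and not χ = undefined and 0 = undefined
not (ψ and not χ) = not undefined = undefined
ψ and χ = undefined and 1 = undefined
not (ψ and not χ) and (ψ and χ) = undefined and undefined = undefined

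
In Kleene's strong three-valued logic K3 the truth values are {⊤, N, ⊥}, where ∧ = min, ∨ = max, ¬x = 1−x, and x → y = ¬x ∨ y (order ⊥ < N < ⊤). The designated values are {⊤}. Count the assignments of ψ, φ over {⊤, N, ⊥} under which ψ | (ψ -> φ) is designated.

Of the 9 assignments, 7 give a value in {⊤}.

7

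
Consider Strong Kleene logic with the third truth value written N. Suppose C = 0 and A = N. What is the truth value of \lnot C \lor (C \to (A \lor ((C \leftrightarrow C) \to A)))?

\lnot C = \lnot 0 = 1
C \leftrightarrow C = 0 \leftrightarrow 0 = 1
(C \leftrightarrow C) \to A = 1 \to N = N
A \lor ((C \leftrightarrow C) \to A) = N \lor N = N
C \to (A \lor ((C \leftrightarrow C) \to A)) = 0 \to N = 1
\lnot C \lor (C \to (A \lor ((C \leftrightarrow C) \to A))) = 1 \lor 1 = 1

1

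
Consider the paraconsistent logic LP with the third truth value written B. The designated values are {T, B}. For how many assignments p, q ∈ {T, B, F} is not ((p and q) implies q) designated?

2

Designated under: (p=T, q=B); (p=B, q=B).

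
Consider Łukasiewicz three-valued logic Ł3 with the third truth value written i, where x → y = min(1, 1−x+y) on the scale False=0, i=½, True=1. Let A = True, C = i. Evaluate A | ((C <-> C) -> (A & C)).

C <-> C = i <-> i = True
A & C = True & i = i
(C <-> C) -> (A & C) = True -> i = i
A | ((C <-> C) -> (A & C)) = True | i = True

True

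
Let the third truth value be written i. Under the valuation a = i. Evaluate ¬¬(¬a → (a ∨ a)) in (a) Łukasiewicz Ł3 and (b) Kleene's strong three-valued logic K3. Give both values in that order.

T; i

In Łukasiewicz Ł3: ¬a = ¬i = i
a ∨ a = i ∨ i = i
¬a → (a ∨ a) = i → i = T  [min(1, 1−½+½)]
¬(¬a → (a ∨ a)) = ¬T = F
¬¬(¬a → (a ∨ a)) = ¬F = T
In Kleene's strong three-valued logic K3: ¬a = ¬i = i
a ∨ a = i ∨ i = i
¬a → (a ∨ a) = i → i = i
¬(¬a → (a ∨ a)) = ¬i = i
¬¬(¬a → (a ∨ a)) = ¬i = i
They differ because Łukasiewicz Ł3 and Kleene's strong three-valued logic K3 treat i differently under implication.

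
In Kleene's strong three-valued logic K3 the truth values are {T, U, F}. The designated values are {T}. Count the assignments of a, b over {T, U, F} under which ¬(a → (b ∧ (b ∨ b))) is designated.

1

Designated under: (a=T, b=F).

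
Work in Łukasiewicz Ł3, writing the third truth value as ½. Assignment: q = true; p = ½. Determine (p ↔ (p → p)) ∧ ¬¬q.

½

p → p = ½ → ½ = true  [min(1, 1−½+½)]
p ↔ (p → p) = ½ ↔ true = ½
¬q = ¬true = false
¬¬q = ¬false = true
(p ↔ (p → p)) ∧ ¬¬q = ½ ∧ true = ½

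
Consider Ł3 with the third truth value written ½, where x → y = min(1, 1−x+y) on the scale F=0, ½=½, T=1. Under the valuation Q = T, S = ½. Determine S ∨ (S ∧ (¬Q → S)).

½

¬Q = ¬T = F
¬Q → S = F → ½ = T
S ∧ (¬Q → S) = ½ ∧ T = ½
S ∨ (S ∧ (¬Q → S)) = ½ ∨ ½ = ½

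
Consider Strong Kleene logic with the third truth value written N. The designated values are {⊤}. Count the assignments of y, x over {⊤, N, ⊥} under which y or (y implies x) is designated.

Of the 9 assignments, 7 give a value in {⊤}.

7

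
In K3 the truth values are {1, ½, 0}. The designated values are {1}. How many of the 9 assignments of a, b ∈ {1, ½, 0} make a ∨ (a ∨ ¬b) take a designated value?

5

Of the 9 assignments, 5 give a value in {1}.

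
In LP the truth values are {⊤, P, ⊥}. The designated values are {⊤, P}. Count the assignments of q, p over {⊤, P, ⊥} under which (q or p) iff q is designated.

8

Of the 9 assignments, 8 give a value in {⊤, P}.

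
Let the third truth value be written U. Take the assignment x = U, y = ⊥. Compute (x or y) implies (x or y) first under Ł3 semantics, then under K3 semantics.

In Ł3: x or y = U or ⊥ = U
x or y = U or ⊥ = U
(x or y) implies (x or y) = U implies U = ⊤
In K3: x or y = U or ⊥ = U
x or y = U or ⊥ = U
(x or y) implies (x or y) = U implies U = U
They differ because Ł3 and K3 treat U differently under implication.

⊤; U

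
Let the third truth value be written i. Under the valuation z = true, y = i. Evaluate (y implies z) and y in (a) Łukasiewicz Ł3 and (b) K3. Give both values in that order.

i; i

In Łukasiewicz Ł3: y implies z = i implies true = true  [min(1, 1−½+1)]
(y implies z) and y = true and i = i
In K3: y implies z = i implies true = true
(y implies z) and y = true and i = i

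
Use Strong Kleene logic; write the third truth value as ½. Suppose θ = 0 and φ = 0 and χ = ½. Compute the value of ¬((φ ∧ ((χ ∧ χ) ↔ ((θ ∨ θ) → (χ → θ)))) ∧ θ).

1

χ ∧ χ = ½ ∧ ½ = ½
θ ∨ θ = 0 ∨ 0 = 0
χ → θ = ½ → 0 = ½  [¬½ ∨ 0]
(θ ∨ θ) → (χ → θ) = 0 → ½ = 1
(χ ∧ χ) ↔ ((θ ∨ θ) → (χ → θ)) = ½ ↔ 1 = ½
φ ∧ ((χ ∧ χ) ↔ ((θ ∨ θ) → (χ → θ))) = 0 ∧ ½ = 0
(φ ∧ ((χ ∧ χ) ↔ ((θ ∨ θ) → (χ → θ)))) ∧ θ = 0 ∧ 0 = 0
¬((φ ∧ ((χ ∧ χ) ↔ ((θ ∨ θ) → (χ → θ)))) ∧ θ) = ¬0 = 1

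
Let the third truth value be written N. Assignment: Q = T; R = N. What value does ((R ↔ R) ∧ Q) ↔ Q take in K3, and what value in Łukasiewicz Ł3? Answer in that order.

N; T

In K3: R ↔ R = N ↔ N = N
(R ↔ R) ∧ Q = N ∧ T = N
((R ↔ R) ∧ Q) ↔ Q = N ↔ T = N
In Łukasiewicz Ł3: R ↔ R = N ↔ N = T
(R ↔ R) ∧ Q = T ∧ T = T
((R ↔ R) ∧ Q) ↔ Q = T ↔ T = T
They differ because K3 and Łukasiewicz Ł3 treat N differently under implication.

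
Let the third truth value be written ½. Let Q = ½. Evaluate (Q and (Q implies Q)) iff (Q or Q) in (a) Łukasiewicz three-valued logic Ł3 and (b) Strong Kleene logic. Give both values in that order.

In Łukasiewicz three-valued logic Ł3: Q implies Q = ½ implies ½ = True  [min(1, 1−½+½)]
Q and (Q implies Q) = ½ and True = ½
Q or Q = ½ or ½ = ½
(Q and (Q implies Q)) iff (Q or Q) = ½ iff ½ = True
In Strong Kleene logic: Q implies Q = ½ implies ½ = ½  [not ½ or ½]
Q and (Q implies Q) = ½ and ½ = ½
Q or Q = ½ or ½ = ½
(Q and (Q implies Q)) iff (Q or Q) = ½ iff ½ = ½
They differ because Łukasiewicz three-valued logic Ł3 and Strong Kleene logic treat ½ differently under implication.

True; ½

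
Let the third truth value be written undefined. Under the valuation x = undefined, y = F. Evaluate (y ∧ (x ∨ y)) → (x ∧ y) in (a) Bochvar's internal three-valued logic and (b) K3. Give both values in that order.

In Bochvar's internal three-valued logic: x ∨ y = undefined ∨ F = undefined
y ∧ (x ∨ y) = F ∧ undefined = undefined
x ∧ y = undefined ∧ F = undefined
(y ∧ (x ∨ y)) → (x ∧ y) = undefined → undefined = undefined
In K3: x ∨ y = undefined ∨ F = undefined
y ∧ (x ∨ y) = F ∧ undefined = F
x ∧ y = undefined ∧ F = F
(y ∧ (x ∨ y)) → (x ∧ y) = F → F = T
They differ because Bochvar's internal three-valued logic and K3 treat undefined differently under the binary connectives.

undefined; T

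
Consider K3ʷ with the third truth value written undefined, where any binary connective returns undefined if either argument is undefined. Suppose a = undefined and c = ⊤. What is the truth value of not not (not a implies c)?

undefined

not a = not undefined = undefined
not a implies c = undefined implies ⊤ = undefined  [any arg is the third value ⇒ result is the third value]
not (not a implies c) = not undefined = undefined
not not (not a implies c) = not undefined = undefined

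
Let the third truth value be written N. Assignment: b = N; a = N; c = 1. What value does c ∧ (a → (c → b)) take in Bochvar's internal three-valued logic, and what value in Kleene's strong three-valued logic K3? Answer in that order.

N; N

In Bochvar's internal three-valued logic: c → b = 1 → N = N
a → (c → b) = N → N = N
c ∧ (a → (c → b)) = 1 ∧ N = N
In Kleene's strong three-valued logic K3: c → b = 1 → N = N  [¬1 ∨ N]
a → (c → b) = N → N = N
c ∧ (a → (c → b)) = 1 ∧ N = N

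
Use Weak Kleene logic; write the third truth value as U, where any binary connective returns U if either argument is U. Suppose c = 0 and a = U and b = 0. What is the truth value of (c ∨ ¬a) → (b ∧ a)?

U

¬a = ¬U = U
c ∨ ¬a = 0 ∨ U = U
b ∧ a = 0 ∧ U = U
(c ∨ ¬a) → (b ∧ a) = U → U = U  [any arg is the third value ⇒ result is the third value]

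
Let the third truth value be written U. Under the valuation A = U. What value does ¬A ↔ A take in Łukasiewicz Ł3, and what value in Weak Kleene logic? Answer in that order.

true; U

In Łukasiewicz Ł3: ¬A = ¬U = U
¬A ↔ A = U ↔ U = true  [1 − |½−½|]
In Weak Kleene logic: ¬A = ¬U = U
¬A ↔ A = U ↔ U = U
They differ because Łukasiewicz Ł3 and Weak Kleene logic treat U differently under the binary connectives.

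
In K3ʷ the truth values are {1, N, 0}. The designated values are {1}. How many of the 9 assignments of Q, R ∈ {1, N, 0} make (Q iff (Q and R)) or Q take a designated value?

4

Designated under: (Q=1, R=1); (Q=1, R=0); (Q=0, R=1); (Q=0, R=0).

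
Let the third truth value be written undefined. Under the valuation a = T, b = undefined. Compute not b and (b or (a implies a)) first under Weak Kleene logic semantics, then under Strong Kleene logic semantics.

undefined; undefined

In Weak Kleene logic: not b = not undefined = undefined
a implies a = T implies T = T
b or (a implies a) = undefined or T = undefined
not b and (b or (a implies a)) = undefined and undefined = undefined
In Strong Kleene logic: not b = not undefined = undefined
a implies a = T implies T = T
b or (a implies a) = undefined or T = T
not b and (b or (a implies a)) = undefined and T = undefined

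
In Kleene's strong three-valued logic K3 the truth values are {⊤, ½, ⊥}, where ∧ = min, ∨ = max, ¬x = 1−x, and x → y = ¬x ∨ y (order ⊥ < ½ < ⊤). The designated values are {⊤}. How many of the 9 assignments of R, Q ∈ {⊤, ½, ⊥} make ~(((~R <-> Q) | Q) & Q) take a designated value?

3

Designated under: (R=⊤, Q=⊥); (R=½, Q=⊥); (R=⊥, Q=⊥).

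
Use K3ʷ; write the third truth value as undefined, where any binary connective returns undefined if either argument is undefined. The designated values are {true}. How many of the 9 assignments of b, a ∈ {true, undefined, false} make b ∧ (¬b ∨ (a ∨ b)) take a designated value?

2

Designated under: (b=true, a=true); (b=true, a=false).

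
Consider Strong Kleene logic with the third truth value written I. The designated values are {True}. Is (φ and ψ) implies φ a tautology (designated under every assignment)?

Countermodel: φ=I, ψ=True gives I, which is not designated.

No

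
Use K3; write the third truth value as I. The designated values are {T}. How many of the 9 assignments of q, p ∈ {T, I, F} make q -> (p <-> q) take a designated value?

4

Designated under: (q=T, p=T); (q=F, p=T); (q=F, p=I); (q=F, p=F).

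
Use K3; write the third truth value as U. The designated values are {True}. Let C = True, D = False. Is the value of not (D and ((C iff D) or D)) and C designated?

C iff D = True iff False = False
(C iff D) or D = False or False = False
D and ((C iff D) or D) = False and False = False
not (D and ((C iff D) or D)) = not False = True
not (D and ((C iff D) or D)) and C = True and True = True
True ∈ {True}.

Yes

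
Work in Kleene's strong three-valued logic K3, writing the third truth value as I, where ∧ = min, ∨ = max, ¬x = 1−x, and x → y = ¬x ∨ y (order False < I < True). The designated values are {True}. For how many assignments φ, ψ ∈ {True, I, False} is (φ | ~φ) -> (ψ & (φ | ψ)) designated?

Designated under: (φ=True, ψ=True); (φ=I, ψ=True); (φ=False, ψ=True).

3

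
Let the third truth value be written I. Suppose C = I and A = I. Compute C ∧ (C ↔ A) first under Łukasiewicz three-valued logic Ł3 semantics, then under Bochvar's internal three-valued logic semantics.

In Łukasiewicz three-valued logic Ł3: C ↔ A = I ↔ I = T  [1 − |½−½|]
C ∧ (C ↔ A) = I ∧ T = I
In Bochvar's internal three-valued logic: C ↔ A = I ↔ I = I
C ∧ (C ↔ A) = I ∧ I = I

I; I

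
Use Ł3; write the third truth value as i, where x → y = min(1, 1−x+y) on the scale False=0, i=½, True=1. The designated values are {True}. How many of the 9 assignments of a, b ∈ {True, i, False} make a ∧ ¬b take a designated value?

Designated under: (a=True, b=False).

1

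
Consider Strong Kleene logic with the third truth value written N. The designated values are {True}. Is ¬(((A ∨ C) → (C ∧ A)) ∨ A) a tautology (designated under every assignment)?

No

Countermodel: A=True, C=True gives False, which is not designated.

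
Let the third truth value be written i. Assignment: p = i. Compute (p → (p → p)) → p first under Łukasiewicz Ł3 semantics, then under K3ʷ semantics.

i; i

In Łukasiewicz Ł3: p → p = i → i = True  [min(1, 1−½+½)]
p → (p → p) = i → True = True
(p → (p → p)) → p = True → i = i
In K3ʷ: p → p = i → i = i  [any arg is the third value ⇒ result is the third value]
p → (p → p) = i → i = i
(p → (p → p)) → p = i → i = i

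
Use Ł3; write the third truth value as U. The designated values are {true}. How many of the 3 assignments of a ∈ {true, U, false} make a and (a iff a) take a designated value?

1

a=true: true ✓
a=U: U ·
a=false: false ·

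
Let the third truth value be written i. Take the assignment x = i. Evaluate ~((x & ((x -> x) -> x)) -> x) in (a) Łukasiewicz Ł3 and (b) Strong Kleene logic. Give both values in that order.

In Łukasiewicz Ł3: x -> x = i -> i = True  [min(1, 1−½+½)]
(x -> x) -> x = True -> i = i
x & ((x -> x) -> x) = i & i = i
(x & ((x -> x) -> x)) -> x = i -> i = True
~((x & ((x -> x) -> x)) -> x) = ~True = False
In Strong Kleene logic: x -> x = i -> i = i  [~i | i]
(x -> x) -> x = i -> i = i
x & ((x -> x) -> x) = i & i = i
(x & ((x -> x) -> x)) -> x = i -> i = i
~((x & ((x -> x) -> x)) -> x) = ~i = i
They differ because Łukasiewicz Ł3 and Strong Kleene logic treat i differently under implication.

False; i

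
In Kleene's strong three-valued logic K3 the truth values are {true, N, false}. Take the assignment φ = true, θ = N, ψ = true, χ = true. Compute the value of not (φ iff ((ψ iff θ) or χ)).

false

ψ iff θ = true iff N = N
(ψ iff θ) or χ = N or true = true
φ iff ((ψ iff θ) or χ) = true iff true = true
not (φ iff ((ψ iff θ) or χ)) = not true = false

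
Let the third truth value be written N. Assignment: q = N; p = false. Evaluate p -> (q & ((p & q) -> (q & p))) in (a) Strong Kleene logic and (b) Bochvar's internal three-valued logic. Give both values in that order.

In Strong Kleene logic: p & q = false & N = false
q & p = N & false = false
(p & q) -> (q & p) = false -> false = true
q & ((p & q) -> (q & p)) = N & true = N
p -> (q & ((p & q) -> (q & p))) = false -> N = true
In Bochvar's internal three-valued logic: p & q = false & N = N
q & p = N & false = N
(p & q) -> (q & p) = N -> N = N
q & ((p & q) -> (q & p)) = N & N = N
p -> (q & ((p & q) -> (q & p))) = false -> N = N
They differ because Strong Kleene logic and Bochvar's internal three-valued logic treat N differently under the binary connectives.

true; N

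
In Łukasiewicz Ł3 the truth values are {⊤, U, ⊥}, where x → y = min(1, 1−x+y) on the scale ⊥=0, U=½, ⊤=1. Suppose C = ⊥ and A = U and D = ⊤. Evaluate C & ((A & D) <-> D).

A & D = U & ⊤ = U
(A & D) <-> D = U <-> ⊤ = U  [1 − |½−1|]
C & ((A & D) <-> D) = ⊥ & U = ⊥

⊥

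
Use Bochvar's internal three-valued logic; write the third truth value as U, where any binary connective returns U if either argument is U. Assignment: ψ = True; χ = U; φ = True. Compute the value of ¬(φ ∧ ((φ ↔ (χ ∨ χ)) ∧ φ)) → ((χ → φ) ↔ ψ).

χ ∨ χ = U ∨ U = U
φ ↔ (χ ∨ χ) = True ↔ U = U
(φ ↔ (χ ∨ χ)) ∧ φ = U ∧ True = U
φ ∧ ((φ ↔ (χ ∨ χ)) ∧ φ) = True ∧ U = U
¬(φ ∧ ((φ ↔ (χ ∨ χ)) ∧ φ)) = ¬U = U
χ → φ = U → True = U  [any arg is the third value ⇒ result is the third value]
(χ → φ) ↔ ψ = U ↔ True = U
¬(φ ∧ ((φ ↔ (χ ∨ χ)) ∧ φ)) → ((χ → φ) ↔ ψ) = U → U = U

U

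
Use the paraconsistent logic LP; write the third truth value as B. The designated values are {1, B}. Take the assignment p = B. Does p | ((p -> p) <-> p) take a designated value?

Yes

p -> p = B -> B = B  [~B | B]
(p -> p) <-> p = B <-> B = B
p | ((p -> p) <-> p) = B | B = B
B ∈ {1, B}.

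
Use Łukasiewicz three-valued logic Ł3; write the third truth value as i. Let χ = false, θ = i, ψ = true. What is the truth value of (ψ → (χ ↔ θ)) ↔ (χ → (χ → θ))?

i

χ ↔ θ = false ↔ i = i
ψ → (χ ↔ θ) = true → i = i
χ → θ = false → i = true
χ → (χ → θ) = false → true = true
(ψ → (χ ↔ θ)) ↔ (χ → (χ → θ)) = i ↔ true = i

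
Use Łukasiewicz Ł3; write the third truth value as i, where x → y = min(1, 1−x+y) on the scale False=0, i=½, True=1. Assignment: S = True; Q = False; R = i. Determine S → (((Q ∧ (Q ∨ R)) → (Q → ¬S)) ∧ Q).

False

Q ∨ R = False ∨ i = i
Q ∧ (Q ∨ R) = False ∧ i = False
¬S = ¬True = False
Q → ¬S = False → False = True
(Q ∧ (Q ∨ R)) → (Q → ¬S) = False → True = True
((Q ∧ (Q ∨ R)) → (Q → ¬S)) ∧ Q = True ∧ False = False
S → (((Q ∧ (Q ∨ R)) → (Q → ¬S)) ∧ Q) = True → False = False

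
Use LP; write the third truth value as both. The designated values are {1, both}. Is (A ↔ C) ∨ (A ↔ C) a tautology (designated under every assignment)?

No

Countermodel: A=1, C=0 gives 0, which is not designated.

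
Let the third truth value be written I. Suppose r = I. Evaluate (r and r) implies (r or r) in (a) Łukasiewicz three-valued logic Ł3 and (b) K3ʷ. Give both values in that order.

True; I

In Łukasiewicz three-valued logic Ł3: r and r = I and I = I
r or r = I or I = I
(r and r) implies (r or r) = I implies I = True  [min(1, 1−½+½)]
In K3ʷ: r and r = I and I = I
r or r = I or I = I
(r and r) implies (r or r) = I implies I = I  [any arg is the third value ⇒ result is the third value]
They differ because Łukasiewicz three-valued logic Ł3 and K3ʷ treat I differently under the binary connectives.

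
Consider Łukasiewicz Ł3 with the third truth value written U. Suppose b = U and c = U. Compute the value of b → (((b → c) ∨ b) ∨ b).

b → c = U → U = T  [min(1, 1−½+½)]
(b → c) ∨ b = T ∨ U = T
((b → c) ∨ b) ∨ b = T ∨ U = T
b → (((b → c) ∨ b) ∨ b) = U → T = T

T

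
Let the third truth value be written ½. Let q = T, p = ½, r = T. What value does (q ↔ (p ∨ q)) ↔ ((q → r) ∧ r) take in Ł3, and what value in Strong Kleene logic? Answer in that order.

In Ł3: p ∨ q = ½ ∨ T = T
q ↔ (p ∨ q) = T ↔ T = T
q → r = T → T = T
(q → r) ∧ r = T ∧ T = T
(q ↔ (p ∨ q)) ↔ ((q → r) ∧ r) = T ↔ T = T
In Strong Kleene logic: p ∨ q = ½ ∨ T = T
q ↔ (p ∨ q) = T ↔ T = T
q → r = T → T = T
(q → r) ∧ r = T ∧ T = T
(q ↔ (p ∨ q)) ↔ ((q → r) ∧ r) = T ↔ T = T

T; T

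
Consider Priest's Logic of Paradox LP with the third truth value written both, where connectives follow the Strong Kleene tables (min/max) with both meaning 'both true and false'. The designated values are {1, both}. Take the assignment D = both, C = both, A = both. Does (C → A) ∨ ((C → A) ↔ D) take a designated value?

C → A = both → both = both  [¬both ∨ both]
C → A = both → both = both
(C → A) ↔ D = both ↔ both = both
(C → A) ∨ ((C → A) ↔ D) = both ∨ both = both
both ∈ {1, both}.

Yes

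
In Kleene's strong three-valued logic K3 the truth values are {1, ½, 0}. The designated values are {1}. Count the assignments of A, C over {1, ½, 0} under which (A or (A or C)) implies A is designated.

Designated under: (A=1, C=1); (A=1, C=½); (A=1, C=0); (A=0, C=0).

4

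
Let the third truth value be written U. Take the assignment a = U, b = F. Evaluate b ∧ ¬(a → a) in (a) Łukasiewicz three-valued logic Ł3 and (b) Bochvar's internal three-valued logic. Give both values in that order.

F; U

In Łukasiewicz three-valued logic Ł3: a → a = U → U = T
¬(a → a) = ¬T = F
b ∧ ¬(a → a) = F ∧ F = F
In Bochvar's internal three-valued logic: a → a = U → U = U  [any arg is the third value ⇒ result is the third value]
¬(a → a) = ¬U = U
b ∧ ¬(a → a) = F ∧ U = U
They differ because Łukasiewicz three-valued logic Ł3 and Bochvar's internal three-valued logic treat U differently under the binary connectives.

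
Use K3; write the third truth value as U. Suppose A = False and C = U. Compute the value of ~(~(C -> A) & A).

C -> A = U -> False = U  [~U | False]
~(C -> A) = ~U = U
~(C -> A) & A = U & False = False
~(~(C -> A) & A) = ~False = True

True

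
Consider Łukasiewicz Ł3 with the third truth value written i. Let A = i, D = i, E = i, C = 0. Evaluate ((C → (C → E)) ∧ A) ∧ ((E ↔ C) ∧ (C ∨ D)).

i

C → E = 0 → i = 1
C → (C → E) = 0 → 1 = 1
(C → (C → E)) ∧ A = 1 ∧ i = i
E ↔ C = i ↔ 0 = i
C ∨ D = 0 ∨ i = i
(E ↔ C) ∧ (C ∨ D) = i ∧ i = i
((C → (C → E)) ∧ A) ∧ ((E ↔ C) ∧ (C ∨ D)) = i ∧ i = i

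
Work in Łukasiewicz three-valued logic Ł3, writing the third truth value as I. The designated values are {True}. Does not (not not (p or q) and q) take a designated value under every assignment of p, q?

No

Countermodel: p=True, q=True gives False, which is not designated.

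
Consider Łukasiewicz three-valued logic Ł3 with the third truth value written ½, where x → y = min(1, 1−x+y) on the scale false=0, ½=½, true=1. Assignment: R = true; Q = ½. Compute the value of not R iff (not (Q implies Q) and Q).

not R = not true = false
Q implies Q = ½ implies ½ = true  [min(1, 1−½+½)]
not (Q implies Q) = not true = false
not (Q implies Q) and Q = false and ½ = false
not R iff (not (Q implies Q) and Q) = false iff false = true

true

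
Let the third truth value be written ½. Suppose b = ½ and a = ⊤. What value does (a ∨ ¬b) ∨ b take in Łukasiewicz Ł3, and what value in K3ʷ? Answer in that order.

In Łukasiewicz Ł3: ¬b = ¬½ = ½
a ∨ ¬b = ⊤ ∨ ½ = ⊤
(a ∨ ¬b) ∨ b = ⊤ ∨ ½ = ⊤
In K3ʷ: ¬b = ¬½ = ½
a ∨ ¬b = ⊤ ∨ ½ = ½
(a ∨ ¬b) ∨ b = ½ ∨ ½ = ½
They differ because Łukasiewicz Ł3 and K3ʷ treat ½ differently under the binary connectives.

⊤; ½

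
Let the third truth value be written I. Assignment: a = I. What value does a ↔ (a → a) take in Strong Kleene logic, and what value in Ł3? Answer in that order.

I; I

In Strong Kleene logic: a → a = I → I = I  [¬I ∨ I]
a ↔ (a → a) = I ↔ I = I
In Ł3: a → a = I → I = 1  [min(1, 1−½+½)]
a ↔ (a → a) = I ↔ 1 = I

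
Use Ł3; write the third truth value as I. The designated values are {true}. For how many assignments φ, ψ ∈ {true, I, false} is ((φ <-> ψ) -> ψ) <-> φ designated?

6

Of the 9 assignments, 6 give a value in {true}.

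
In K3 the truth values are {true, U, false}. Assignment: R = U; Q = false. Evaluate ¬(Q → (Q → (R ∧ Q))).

false

R ∧ Q = U ∧ false = false
Q → (R ∧ Q) = false → false = true
Q → (Q → (R ∧ Q)) = false → true = true
¬(Q → (Q → (R ∧ Q))) = ¬true = false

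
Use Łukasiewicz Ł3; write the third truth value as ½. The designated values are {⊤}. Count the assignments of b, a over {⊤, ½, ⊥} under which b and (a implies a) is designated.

Designated under: (b=⊤, a=⊤); (b=⊤, a=½); (b=⊤, a=⊥).

3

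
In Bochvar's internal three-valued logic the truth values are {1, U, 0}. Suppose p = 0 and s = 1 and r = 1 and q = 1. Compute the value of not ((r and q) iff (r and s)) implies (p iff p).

1

r and q = 1 and 1 = 1
r and s = 1 and 1 = 1
(r and q) iff (r and s) = 1 iff 1 = 1
not ((r and q) iff (r and s)) = not 1 = 0
p iff p = 0 iff 0 = 1
not ((r and q) iff (r and s)) implies (p iff p) = 0 implies 1 = 1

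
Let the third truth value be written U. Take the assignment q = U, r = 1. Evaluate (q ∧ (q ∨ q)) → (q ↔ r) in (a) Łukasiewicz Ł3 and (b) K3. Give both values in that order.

1; U

In Łukasiewicz Ł3: q ∨ q = U ∨ U = U
q ∧ (q ∨ q) = U ∧ U = U
q ↔ r = U ↔ 1 = U  [1 − |½−1|]
(q ∧ (q ∨ q)) → (q ↔ r) = U → U = 1
In K3: q ∨ q = U ∨ U = U
q ∧ (q ∨ q) = U ∧ U = U
q ↔ r = U ↔ 1 = U
(q ∧ (q ∨ q)) → (q ↔ r) = U → U = U
They differ because Łukasiewicz Ł3 and K3 treat U differently under implication.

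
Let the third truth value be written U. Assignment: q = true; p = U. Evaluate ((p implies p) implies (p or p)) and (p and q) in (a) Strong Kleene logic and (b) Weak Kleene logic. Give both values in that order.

In Strong Kleene logic: p implies p = U implies U = U  [not U or U]
p or p = U or U = U
(p implies p) implies (p or p) = U implies U = U
p and q = U and true = U
((p implies p) implies (p or p)) and (p and q) = U and U = U
In Weak Kleene logic: p implies p = U implies U = U
p or p = U or U = U
(p implies p) implies (p or p) = U implies U = U
p and q = U and true = U
((p implies p) implies (p or p)) and (p and q) = U and U = U

U; U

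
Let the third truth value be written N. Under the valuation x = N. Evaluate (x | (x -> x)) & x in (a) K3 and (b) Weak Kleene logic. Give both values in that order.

N; N

In K3: x -> x = N -> N = N  [~N | N]
x | (x -> x) = N | N = N
(x | (x -> x)) & x = N & N = N
In Weak Kleene logic: x -> x = N -> N = N
x | (x -> x) = N | N = N
(x | (x -> x)) & x = N & N = N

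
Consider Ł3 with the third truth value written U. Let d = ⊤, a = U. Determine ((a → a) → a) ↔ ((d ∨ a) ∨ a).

a → a = U → U = ⊤  [min(1, 1−½+½)]
(a → a) → a = ⊤ → U = U
d ∨ a = ⊤ ∨ U = ⊤
(d ∨ a) ∨ a = ⊤ ∨ U = ⊤
((a → a) → a) ↔ ((d ∨ a) ∨ a) = U ↔ ⊤ = U

U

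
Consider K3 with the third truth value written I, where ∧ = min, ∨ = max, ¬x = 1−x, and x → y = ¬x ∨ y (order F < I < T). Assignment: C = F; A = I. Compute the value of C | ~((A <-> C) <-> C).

I

A <-> C = I <-> F = I
(A <-> C) <-> C = I <-> F = I
~((A <-> C) <-> C) = ~I = I
C | ~((A <-> C) <-> C) = F | I = I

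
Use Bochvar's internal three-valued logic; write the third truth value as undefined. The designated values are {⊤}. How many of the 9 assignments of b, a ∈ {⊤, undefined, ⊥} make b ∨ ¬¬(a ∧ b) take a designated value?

2

Designated under: (b=⊤, a=⊤); (b=⊤, a=⊥).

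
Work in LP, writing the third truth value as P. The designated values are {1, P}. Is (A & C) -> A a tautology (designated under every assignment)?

Yes

Every assignment of A, C over {1, P, 0} gives a value in {1, P}.
In particular, with A=P, C=P: (A & C) -> A = P.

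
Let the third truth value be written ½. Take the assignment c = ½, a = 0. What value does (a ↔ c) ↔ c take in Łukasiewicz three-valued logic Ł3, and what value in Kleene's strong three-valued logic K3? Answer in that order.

In Łukasiewicz three-valued logic Ł3: a ↔ c = 0 ↔ ½ = ½  [1 − |0−½|]
(a ↔ c) ↔ c = ½ ↔ ½ = 1
In Kleene's strong three-valued logic K3: a ↔ c = 0 ↔ ½ = ½
(a ↔ c) ↔ c = ½ ↔ ½ = ½
They differ because Łukasiewicz three-valued logic Ł3 and Kleene's strong three-valued logic K3 treat ½ differently under implication.

1; ½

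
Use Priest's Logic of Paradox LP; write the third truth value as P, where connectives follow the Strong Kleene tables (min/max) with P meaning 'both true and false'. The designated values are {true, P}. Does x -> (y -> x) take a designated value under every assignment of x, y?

Every assignment of x, y over {true, P, false} gives a value in {true, P}.
In particular, with x=P, y=P: x -> (y -> x) = P.

Yes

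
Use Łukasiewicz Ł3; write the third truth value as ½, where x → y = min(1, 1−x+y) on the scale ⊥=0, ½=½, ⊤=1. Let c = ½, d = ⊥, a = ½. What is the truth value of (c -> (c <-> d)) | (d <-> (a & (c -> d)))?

⊤

c <-> d = ½ <-> ⊥ = ½  [1 − |½−0|]
c -> (c <-> d) = ½ -> ½ = ⊤
c -> d = ½ -> ⊥ = ½
a & (c -> d) = ½ & ½ = ½
d <-> (a & (c -> d)) = ⊥ <-> ½ = ½
(c -> (c <-> d)) | (d <-> (a & (c -> d))) = ⊤ | ½ = ⊤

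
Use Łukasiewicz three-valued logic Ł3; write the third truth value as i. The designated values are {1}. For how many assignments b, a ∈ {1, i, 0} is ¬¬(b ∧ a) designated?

Designated under: (b=1, a=1).

1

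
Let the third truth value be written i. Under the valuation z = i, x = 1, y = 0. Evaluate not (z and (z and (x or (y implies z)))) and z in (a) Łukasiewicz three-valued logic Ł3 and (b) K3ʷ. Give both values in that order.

i; i

In Łukasiewicz three-valued logic Ł3: y implies z = 0 implies i = 1  [min(1, 1−0+½)]
x or (y implies z) = 1 or 1 = 1
z and (x or (y implies z)) = i and 1 = i
z and (z and (x or (y implies z))) = i and i = i
not (z and (z and (x or (y implies z)))) = not i = i
not (z and (z and (x or (y implies z)))) and z = i and i = i
In K3ʷ: y implies z = 0 implies i = i  [any arg is the third value ⇒ result is the third value]
x or (y implies z) = 1 or i = i
z and (x or (y implies z)) = i and i = i
z and (z and (x or (y implies z))) = i and i = i
not (z and (z and (x or (y implies z)))) = not i = i
not (z and (z and (x or (y implies z)))) and z = i and i = i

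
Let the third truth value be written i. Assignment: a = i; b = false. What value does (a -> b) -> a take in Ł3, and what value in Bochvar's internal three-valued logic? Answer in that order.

In Ł3: a -> b = i -> false = i  [min(1, 1−½+0)]
(a -> b) -> a = i -> i = true
In Bochvar's internal three-valued logic: a -> b = i -> false = i  [any arg is the third value ⇒ result is the third value]
(a -> b) -> a = i -> i = i
They differ because Ł3 and Bochvar's internal three-valued logic treat i differently under the binary connectives.

true; i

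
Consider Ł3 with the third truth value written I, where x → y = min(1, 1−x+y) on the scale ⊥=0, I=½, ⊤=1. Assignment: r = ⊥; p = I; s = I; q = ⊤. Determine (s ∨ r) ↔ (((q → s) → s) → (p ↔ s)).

s ∨ r = I ∨ ⊥ = I
q → s = ⊤ → I = I
(q → s) → s = I → I = ⊤
p ↔ s = I ↔ I = ⊤
((q → s) → s) → (p ↔ s) = ⊤ → ⊤ = ⊤
(s ∨ r) ↔ (((q → s) → s) → (p ↔ s)) = I ↔ ⊤ = I

I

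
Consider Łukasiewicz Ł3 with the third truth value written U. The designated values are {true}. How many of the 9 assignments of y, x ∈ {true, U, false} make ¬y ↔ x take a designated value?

Designated under: (y=true, x=false); (y=U, x=U); (y=false, x=true).

3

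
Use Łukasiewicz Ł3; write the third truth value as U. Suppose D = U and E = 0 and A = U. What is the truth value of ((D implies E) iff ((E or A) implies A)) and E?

0

D implies E = U implies 0 = U  [min(1, 1−½+0)]
E or A = 0 or U = U
(E or A) implies A = U implies U = 1
(D implies E) iff ((E or A) implies A) = U iff 1 = U
((D implies E) iff ((E or A) implies A)) and E = U and 0 = 0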